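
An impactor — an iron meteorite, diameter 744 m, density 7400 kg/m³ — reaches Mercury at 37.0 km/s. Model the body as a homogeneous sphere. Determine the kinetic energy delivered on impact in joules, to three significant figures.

v = 37000 m/s.
Mass m = (π/6) ρ d³ = (π/6) × 7400 × (744)³ = 1.596 × 10^12 kg
E = ½ m v² = 0.5 × 1.596 × 10^12 × (37000)² = 1.092 × 10^21 J

E ≈ 1.09 × 10^21 J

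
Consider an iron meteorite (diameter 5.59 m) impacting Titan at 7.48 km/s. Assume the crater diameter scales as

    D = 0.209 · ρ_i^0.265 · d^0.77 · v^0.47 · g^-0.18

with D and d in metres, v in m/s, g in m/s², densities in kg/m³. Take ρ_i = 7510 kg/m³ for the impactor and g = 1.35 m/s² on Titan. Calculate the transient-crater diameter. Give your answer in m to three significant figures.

D ≈ 525 m

In SI units: v = 7480 m/s.
ρ_i^0.265 = 7510^0.265 = 10.64
d^0.77 = 5.59^0.77 = 3.763
v^0.47 = 7480^0.47 = 66.18
g^-0.18 = 1.35^-0.18 = 0.9474
D = 0.209 × 10.64 × 3.763 × 66.18 × 0.9474 = 524.7 m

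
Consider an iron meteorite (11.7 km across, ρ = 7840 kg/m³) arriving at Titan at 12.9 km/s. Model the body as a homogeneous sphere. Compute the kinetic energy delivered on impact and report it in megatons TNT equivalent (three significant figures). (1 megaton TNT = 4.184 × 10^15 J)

E ≈ 1.31 × 10^8 Mt TNT

d = 11700 m; v = 12900 m/s.
Mass m = (π/6) ρ d³ = (π/6) × 7840 × (11700)³ = 6.575 × 10^15 kg
E = ½ m v² = 0.5 × 6.575 × 10^15 × (12900)² = 5.471 × 10^23 J
   = 5.471 × 10^23 / 4.184×10^15 = 1.308 × 10^8 Mt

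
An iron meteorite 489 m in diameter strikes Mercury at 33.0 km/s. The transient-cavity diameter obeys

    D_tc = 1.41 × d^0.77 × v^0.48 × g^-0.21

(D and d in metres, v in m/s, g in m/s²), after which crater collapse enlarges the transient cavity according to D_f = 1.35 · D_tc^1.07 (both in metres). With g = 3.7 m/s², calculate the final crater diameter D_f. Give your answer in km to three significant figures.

D_f ≈ 50.0 km

v = 33000 m/s.
d^0.77 = 489^0.77 = 117.7
v^0.48 = 33000^0.48 = 147.5
g^-0.21 = 3.7^-0.21 = 0.7598
D_tc = 1.41 × 117.7 × 147.5 × 0.7598 = 18600 m
D_f = 1.35 × (18600)^1.07 = 49970 m
     = 49.97 km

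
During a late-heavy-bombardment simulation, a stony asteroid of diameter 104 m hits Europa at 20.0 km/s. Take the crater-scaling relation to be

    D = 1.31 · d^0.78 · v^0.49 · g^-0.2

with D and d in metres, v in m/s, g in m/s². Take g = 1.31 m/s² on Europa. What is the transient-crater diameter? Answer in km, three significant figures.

In SI units: v = 20000 m/s.
d^0.78 = 104^0.78 = 37.44
v^0.49 = 20000^0.49 = 128.1
g^-0.2 = 1.31^-0.2 = 0.9474
D = 1.31 × 37.44 × 128.1 × 0.9474 = 5952 m
   = 5.952 km

D ≈ 5.95 km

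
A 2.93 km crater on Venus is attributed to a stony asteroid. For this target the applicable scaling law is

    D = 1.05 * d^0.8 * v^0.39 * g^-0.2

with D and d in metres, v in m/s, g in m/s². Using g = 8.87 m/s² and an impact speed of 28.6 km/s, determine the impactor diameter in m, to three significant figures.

d ≈ 235 m

Rearranging for d: d = [D / (1.05 · 28600^0.39 · 8.87^-0.2)]^(1/0.8).
D = 2930 m.
28600^0.39 = 54.70
8.87^-0.2 = 0.6463
Denominator = 1.05 × 54.70 × 0.6463 = 37.12
D / 37.12 = 2930 / 37.12 = 78.93
d = 78.93^(1/0.8) = 78.93^1.25 = 235.3 m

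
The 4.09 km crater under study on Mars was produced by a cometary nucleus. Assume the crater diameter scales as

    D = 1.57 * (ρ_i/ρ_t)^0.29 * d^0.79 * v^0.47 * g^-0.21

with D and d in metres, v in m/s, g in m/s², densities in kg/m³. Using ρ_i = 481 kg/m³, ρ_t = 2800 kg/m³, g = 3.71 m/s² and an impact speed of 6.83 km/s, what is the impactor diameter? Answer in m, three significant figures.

d ≈ 298 m

Rearranging for d: d = [D / (1.57 · (481/2800)^0.29 · 6830^0.47 · 3.71^-0.21)]^(1/0.79).
D = 4090 m.
(481/2800)^0.29 = 0.6000
6830^0.47 = 63.41
3.71^-0.21 = 0.7593
Denominator = 1.57 × 0.6000 × 63.41 × 0.7593 = 45.35
D / 45.35 = 4090 / 45.35 = 90.19
d = 90.19^(1/0.79) = 90.19^1.2658 = 298.4 m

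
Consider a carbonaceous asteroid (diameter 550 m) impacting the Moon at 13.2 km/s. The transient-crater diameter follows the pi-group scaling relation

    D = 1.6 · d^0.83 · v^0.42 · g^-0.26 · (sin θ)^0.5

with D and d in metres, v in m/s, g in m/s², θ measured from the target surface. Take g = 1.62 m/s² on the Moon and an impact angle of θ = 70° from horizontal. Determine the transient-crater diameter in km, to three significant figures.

In SI units: v = 13200 m/s.
d^0.83 = 550^0.83 = 188.1
v^0.42 = 13200^0.42 = 53.78
g^-0.26 = 1.62^-0.26 = 0.8821
(sin 70°)^0.5 = 0.9397^0.5 = 0.9694
D = 1.6 × 188.1 × 53.78 × 0.8821 × 0.9694 = 13840 m
   = 13.84 km

D ≈ 13.8 km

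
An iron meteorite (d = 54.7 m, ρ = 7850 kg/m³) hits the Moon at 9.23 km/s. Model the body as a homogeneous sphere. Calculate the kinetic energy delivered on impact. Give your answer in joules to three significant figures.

v = 9230 m/s.
Mass m = (π/6) ρ d³ = (π/6) × 7850 × (54.7)³ = 6.727 × 10^8 kg
E = ½ m v² = 0.5 × 6.727 × 10^8 × (9230)² = 2.865 × 10^16 J

E ≈ 2.87 × 10^16 J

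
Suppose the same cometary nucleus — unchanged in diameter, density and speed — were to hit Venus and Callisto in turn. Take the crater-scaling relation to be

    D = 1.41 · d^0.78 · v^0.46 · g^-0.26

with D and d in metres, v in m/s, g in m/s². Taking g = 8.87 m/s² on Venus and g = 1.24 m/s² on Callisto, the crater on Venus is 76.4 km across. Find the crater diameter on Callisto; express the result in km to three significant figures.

All impactor-dependent factors cancel in the ratio, leaving D_Callisto/D_Venus = (g_Callisto/g_Venus)^-0.26.
(1.24/8.87)^-0.26 = 0.1398^-0.26 = 1.668
D_Callisto = 1.668 × 76.4 km = 127 km

D ≈ 127 km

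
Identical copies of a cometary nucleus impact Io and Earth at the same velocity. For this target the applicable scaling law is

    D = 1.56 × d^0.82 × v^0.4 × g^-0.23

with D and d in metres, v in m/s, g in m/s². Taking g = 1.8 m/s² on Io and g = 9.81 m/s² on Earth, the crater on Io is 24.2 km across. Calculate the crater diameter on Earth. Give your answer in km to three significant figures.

D ≈ 16.4 km

All impactor-dependent factors cancel in the ratio, leaving D_Earth/D_Io = (g_Earth/g_Io)^-0.23.
(9.81/1.8)^-0.23 = 5.450^-0.23 = 0.6771
D_Earth = 0.6771 × 24.2 km = 16.4 km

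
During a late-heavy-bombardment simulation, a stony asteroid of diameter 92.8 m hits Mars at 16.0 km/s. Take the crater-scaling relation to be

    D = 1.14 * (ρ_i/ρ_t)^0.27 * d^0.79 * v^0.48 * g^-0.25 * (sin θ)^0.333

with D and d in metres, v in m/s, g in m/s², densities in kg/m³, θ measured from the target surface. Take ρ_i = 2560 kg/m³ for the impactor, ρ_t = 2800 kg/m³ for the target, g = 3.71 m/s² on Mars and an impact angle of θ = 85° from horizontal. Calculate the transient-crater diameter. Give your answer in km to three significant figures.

In SI units: v = 16000 m/s.
(ρ_i/ρ_t)^0.27 = (2560/2800)^0.27 = 0.9761
d^0.79 = 92.8^0.79 = 35.84
v^0.48 = 16000^0.48 = 104.2
g^-0.25 = 3.71^-0.25 = 0.7205
(sin 85°)^0.333 = 0.9962^0.333 = 0.9987
D = 1.14 × 0.9761 × 35.84 × 104.2 × 0.7205 × 0.9987 = 2990 m
   = 2.990 km

D ≈ 2.99 km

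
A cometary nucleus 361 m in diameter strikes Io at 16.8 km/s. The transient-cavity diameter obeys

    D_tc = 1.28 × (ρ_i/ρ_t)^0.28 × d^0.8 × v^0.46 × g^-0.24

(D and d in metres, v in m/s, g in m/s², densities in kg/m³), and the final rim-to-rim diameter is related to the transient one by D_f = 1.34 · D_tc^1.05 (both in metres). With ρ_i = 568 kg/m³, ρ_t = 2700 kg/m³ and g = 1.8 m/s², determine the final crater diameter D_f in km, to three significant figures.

D_f ≈ 14.6 km

v = 16800 m/s.
(ρ_i/ρ_t)^0.28 = (568/2700)^0.28 = 0.6463
d^0.8 = 361^0.8 = 111.2
v^0.46 = 16800^0.46 = 87.83
g^-0.24 = 1.8^-0.24 = 0.8684
D_tc = 1.28 × 0.6463 × 111.2 × 87.83 × 0.8684 = 7016 m
D_f = 1.34 × (7016)^1.05 = 14639 m
     = 14.64 km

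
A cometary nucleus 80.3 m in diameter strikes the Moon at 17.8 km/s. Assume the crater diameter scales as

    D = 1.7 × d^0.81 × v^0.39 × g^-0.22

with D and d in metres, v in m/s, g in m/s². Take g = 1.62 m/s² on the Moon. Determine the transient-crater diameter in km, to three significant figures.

In SI units: v = 17800 m/s.
d^0.81 = 80.3^0.81 = 34.90
v^0.39 = 17800^0.39 = 45.46
g^-0.22 = 1.62^-0.22 = 0.8993
D = 1.7 × 34.90 × 45.46 × 0.8993 = 2426 m
   = 2.426 km

D ≈ 2.43 km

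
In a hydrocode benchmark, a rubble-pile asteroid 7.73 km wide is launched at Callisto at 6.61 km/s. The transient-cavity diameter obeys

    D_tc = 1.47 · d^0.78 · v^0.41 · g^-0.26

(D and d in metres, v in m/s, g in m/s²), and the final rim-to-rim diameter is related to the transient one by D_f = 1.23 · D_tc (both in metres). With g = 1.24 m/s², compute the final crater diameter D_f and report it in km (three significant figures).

D_f ≈ 67.9 km

In SI: d = 7730 m, v = 6610 m/s.
d^0.78 = 7730^0.78 = 1078
v^0.41 = 6610^0.41 = 36.84
g^-0.26 = 1.24^-0.26 = 0.9456
D_tc = 1.47 × 1078 × 36.84 × 0.9456 = 55200 m
D_f = 1.23 × 55200 = 67896 m
     = 67.90 km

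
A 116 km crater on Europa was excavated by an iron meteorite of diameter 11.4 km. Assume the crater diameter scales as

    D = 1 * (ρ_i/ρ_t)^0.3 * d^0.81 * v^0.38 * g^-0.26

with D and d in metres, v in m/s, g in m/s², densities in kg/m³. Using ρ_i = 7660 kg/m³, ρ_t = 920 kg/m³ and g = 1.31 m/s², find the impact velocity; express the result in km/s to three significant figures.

Rearranging for v: v = [D / (1 · (7660/920)^0.3 · 11400^0.81 · 1.31^-0.26)]^(1/0.38).
D = 116000 m.
(7660/920)^0.3 = 1.889
11400^0.81 = 1932
1.31^-0.26 = 0.9322
Denominator = 1 × 1.889 × 1932 × 0.9322 = 3402
D / 3402 = 116000 / 3402 = 34.10
v = 34.10^(1/0.38) = 34.10^2.6316 = 10804 m/s

v ≈ 10.8 km/s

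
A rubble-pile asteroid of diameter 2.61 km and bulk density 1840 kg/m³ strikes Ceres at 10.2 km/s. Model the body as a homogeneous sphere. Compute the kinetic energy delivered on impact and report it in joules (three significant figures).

d = 2610 m; v = 10200 m/s.
Mass m = (π/6) ρ d³ = (π/6) × 1840 × (2610)³ = 1.713 × 10^13 kg
E = ½ m v² = 0.5 × 1.713 × 10^13 × (10200)² = 8.911 × 10^20 J

E ≈ 8.91 × 10^20 J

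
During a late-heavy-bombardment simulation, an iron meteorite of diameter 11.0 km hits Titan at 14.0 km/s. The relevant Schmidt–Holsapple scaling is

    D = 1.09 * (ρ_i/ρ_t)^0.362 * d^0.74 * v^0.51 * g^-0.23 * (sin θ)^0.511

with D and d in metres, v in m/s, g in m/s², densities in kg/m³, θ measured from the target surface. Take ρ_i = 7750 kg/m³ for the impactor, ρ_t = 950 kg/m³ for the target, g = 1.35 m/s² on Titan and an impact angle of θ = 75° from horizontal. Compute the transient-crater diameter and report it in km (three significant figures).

D ≈ 272 km

In SI units: d = 11000 m, v = 14000 m/s.
(ρ_i/ρ_t)^0.362 = (7750/950)^0.362 = 2.138
d^0.74 = 11000^0.74 = 978.7
v^0.51 = 14000^0.51 = 130.2
g^-0.23 = 1.35^-0.23 = 0.9333
(sin 75°)^0.511 = 0.9659^0.511 = 0.9824
D = 1.09 × 2.138 × 978.7 × 130.2 × 0.9333 × 0.9824 = 2.723 × 10^5 m
   = 272.3 km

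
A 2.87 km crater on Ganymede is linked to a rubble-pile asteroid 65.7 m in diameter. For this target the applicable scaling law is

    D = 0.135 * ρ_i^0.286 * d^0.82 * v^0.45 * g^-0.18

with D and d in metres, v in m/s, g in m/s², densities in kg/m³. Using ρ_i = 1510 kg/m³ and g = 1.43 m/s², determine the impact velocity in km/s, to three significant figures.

v ≈ 22.2 km/s

Rearranging for v: v = [D / (0.135 · 1510^0.286 · 65.7^0.82 · 1.43^-0.18)]^(1/0.45).
D = 2870 m.
1510^0.286 = 8.113
65.7^0.82 = 30.93
1.43^-0.18 = 0.9376
Denominator = 0.135 × 8.113 × 30.93 × 0.9376 = 31.76
D / 31.76 = 2870 / 31.76 = 90.37
v = 90.37^(1/0.45) = 90.37^2.2222 = 22217 m/s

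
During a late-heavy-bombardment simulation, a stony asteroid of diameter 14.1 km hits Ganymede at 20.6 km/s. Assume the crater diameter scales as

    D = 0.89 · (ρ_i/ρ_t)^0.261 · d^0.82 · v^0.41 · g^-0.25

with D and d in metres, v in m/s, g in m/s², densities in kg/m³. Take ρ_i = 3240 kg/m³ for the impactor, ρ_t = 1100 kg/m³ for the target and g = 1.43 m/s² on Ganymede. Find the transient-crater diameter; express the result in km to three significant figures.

In SI units: d = 14100 m, v = 20600 m/s.
(ρ_i/ρ_t)^0.261 = (3240/1100)^0.261 = 1.326
d^0.82 = 14100^0.82 = 2526
v^0.41 = 20600^0.41 = 58.71
g^-0.25 = 1.43^-0.25 = 0.9145
D = 0.89 × 1.326 × 2526 × 58.71 × 0.9145 = 1.601 × 10^5 m
   = 160.1 km

D ≈ 160 km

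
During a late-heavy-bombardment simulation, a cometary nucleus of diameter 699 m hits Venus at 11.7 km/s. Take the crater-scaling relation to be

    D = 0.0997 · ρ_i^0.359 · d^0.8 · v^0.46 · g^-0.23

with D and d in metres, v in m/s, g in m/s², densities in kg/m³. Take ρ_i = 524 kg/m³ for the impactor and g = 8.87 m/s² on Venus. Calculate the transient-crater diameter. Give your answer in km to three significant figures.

D ≈ 8.01 km

In SI units: v = 11700 m/s.
ρ_i^0.359 = 524^0.359 = 9.468
d^0.8 = 699^0.8 = 188.6
v^0.46 = 11700^0.46 = 74.36
g^-0.23 = 8.87^-0.23 = 0.6053
D = 0.0997 × 9.468 × 188.6 × 74.36 × 0.6053 = 8013 m
   = 8.013 km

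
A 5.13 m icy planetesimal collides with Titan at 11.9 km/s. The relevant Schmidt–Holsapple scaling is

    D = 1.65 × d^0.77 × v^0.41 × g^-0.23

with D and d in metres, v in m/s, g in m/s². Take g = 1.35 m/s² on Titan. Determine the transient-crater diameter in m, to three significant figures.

D ≈ 254 m

In SI units: v = 11900 m/s.
d^0.77 = 5.13^0.77 = 3.522
v^0.41 = 11900^0.41 = 46.88
g^-0.23 = 1.35^-0.23 = 0.9333
D = 1.65 × 3.522 × 46.88 × 0.9333 = 254.3 m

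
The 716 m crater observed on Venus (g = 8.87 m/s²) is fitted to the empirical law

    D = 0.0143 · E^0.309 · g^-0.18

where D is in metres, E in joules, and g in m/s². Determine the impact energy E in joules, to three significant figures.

E ≈ 5.77 × 10^15 J

Rearranging: E = [D / (0.0143 · g^-0.18)]^(1/0.309).
g^-0.18 = 8.87^-0.18 = 0.6751
D / (0.0143 × 0.6751) = 716 / (9.654 × 10^-3) = 7.417 × 10^4
E = (7.417 × 10^4)^3.2362 = 5.768 × 10^15 J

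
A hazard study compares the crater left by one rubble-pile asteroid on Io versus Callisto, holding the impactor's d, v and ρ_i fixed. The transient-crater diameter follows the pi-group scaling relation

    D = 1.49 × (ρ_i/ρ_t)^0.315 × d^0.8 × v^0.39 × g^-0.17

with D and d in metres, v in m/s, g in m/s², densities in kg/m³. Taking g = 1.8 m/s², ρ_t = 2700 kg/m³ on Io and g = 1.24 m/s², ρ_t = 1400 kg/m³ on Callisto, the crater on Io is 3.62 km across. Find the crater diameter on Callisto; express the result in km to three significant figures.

D ≈ 4.74 km

The impactor-only factors (d, v, ρ_i) cancel in the ratio, leaving D_Callisto/D_Io = (g_Callisto/g_Io)^-0.17 · (ρ_t,Io/ρ_t,Callisto)^0.315.
(1.24/1.8)^-0.17 = 0.6889^-0.17 = 1.065
(2700/1400)^0.315 = 1.929^0.315 = 1.230
Ratio = 1.065 × 1.230 = 1.310
D_Callisto = 1.310 × 3.62 km = 4.74 km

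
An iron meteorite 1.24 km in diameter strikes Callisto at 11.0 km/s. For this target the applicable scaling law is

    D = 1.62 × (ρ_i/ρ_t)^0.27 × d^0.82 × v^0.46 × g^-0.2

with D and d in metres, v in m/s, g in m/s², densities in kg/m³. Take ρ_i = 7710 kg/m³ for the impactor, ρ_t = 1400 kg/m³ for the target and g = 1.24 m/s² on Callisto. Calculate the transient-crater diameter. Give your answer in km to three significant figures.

In SI units: d = 1240 m, v = 11000 m/s.
(ρ_i/ρ_t)^0.27 = (7710/1400)^0.27 = 1.585
d^0.82 = 1240^0.82 = 344.0
v^0.46 = 11000^0.46 = 72.28
g^-0.2 = 1.24^-0.2 = 0.9579
D = 1.62 × 1.585 × 344.0 × 72.28 × 0.9579 = 61156 m
   = 61.16 km

D ≈ 61.2 km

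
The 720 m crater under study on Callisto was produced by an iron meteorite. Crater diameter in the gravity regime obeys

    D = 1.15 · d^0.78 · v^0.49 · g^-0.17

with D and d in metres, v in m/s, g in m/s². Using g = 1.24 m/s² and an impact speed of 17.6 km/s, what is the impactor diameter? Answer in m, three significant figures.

d ≈ 8.68 m

Rearranging for d: d = [D / (1.15 · 17600^0.49 · 1.24^-0.17)]^(1/0.78).
17600^0.49 = 120.3
1.24^-0.17 = 0.9641
Denominator = 1.15 × 120.3 × 0.9641 = 133.4
D / 133.4 = 720 / 133.4 = 5.397
d = 5.397^(1/0.78) = 5.397^1.2821 = 8.683 m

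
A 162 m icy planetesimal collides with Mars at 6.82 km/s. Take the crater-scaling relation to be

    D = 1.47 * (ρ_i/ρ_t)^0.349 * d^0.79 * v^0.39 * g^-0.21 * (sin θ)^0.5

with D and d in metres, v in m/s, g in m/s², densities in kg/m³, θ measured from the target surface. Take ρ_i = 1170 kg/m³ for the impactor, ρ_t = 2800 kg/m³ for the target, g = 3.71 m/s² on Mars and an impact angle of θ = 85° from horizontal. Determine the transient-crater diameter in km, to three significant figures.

In SI units: v = 6820 m/s.
(ρ_i/ρ_t)^0.349 = (1170/2800)^0.349 = 0.7375
d^0.79 = 162^0.79 = 55.66
v^0.39 = 6820^0.39 = 31.27
g^-0.21 = 3.71^-0.21 = 0.7593
(sin 85°)^0.5 = 0.9962^0.5 = 0.9981
D = 1.47 × 0.7375 × 55.66 × 31.27 × 0.7593 × 0.9981 = 1430 m
   = 1.430 km

D ≈ 1.43 km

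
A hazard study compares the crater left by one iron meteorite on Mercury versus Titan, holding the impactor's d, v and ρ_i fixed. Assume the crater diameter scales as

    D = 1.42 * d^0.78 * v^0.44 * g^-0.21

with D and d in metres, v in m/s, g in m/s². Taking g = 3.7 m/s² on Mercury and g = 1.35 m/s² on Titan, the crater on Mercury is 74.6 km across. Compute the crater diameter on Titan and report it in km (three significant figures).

D ≈ 92.2 km

All impactor-dependent factors cancel in the ratio, leaving D_Titan/D_Mercury = (g_Titan/g_Mercury)^-0.21.
(1.35/3.7)^-0.21 = 0.3649^-0.21 = 1.236
D_Titan = 1.236 × 74.6 km = 92.2 km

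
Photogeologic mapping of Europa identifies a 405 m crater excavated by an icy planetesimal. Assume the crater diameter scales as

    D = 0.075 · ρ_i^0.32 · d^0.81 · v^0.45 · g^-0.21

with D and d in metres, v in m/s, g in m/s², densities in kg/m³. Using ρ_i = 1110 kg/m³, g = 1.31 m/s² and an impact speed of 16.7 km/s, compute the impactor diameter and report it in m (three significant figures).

d ≈ 12.3 m

Rearranging for d: d = [D / (0.075 · 1110^0.32 · 16700^0.45 · 1.31^-0.21)]^(1/0.81).
1110^0.32 = 9.430
16700^0.45 = 79.47
1.31^-0.21 = 0.9449
Denominator = 0.075 × 9.430 × 79.47 × 0.9449 = 53.11
D / 53.11 = 405 / 53.11 = 7.626
d = 7.626^(1/0.81) = 7.626^1.2346 = 12.28 m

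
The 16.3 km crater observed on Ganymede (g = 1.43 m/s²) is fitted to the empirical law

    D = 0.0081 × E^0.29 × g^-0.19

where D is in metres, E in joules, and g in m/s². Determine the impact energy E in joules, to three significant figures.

Rearranging: E = [D / (0.0081 · g^-0.19)]^(1/0.29).
D = 16300 m.
g^-0.19 = 1.43^-0.19 = 0.9343
D / (0.0081 × 0.9343) = 16300 / (7.568 × 10^-3) = 2.154 × 10^6
E = (2.154 × 10^6)^3.4483 = 6.901 × 10^21 J

E ≈ 6.90 × 10^21 J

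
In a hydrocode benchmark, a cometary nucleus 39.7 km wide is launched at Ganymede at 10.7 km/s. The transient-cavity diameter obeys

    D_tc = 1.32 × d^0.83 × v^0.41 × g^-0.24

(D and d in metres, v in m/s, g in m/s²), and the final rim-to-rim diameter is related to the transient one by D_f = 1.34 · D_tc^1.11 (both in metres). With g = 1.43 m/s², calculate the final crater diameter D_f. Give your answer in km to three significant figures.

D_f ≈ 1950 km

In SI: d = 39700 m, v = 10700 m/s.
d^0.83 = 39700^0.83 = 6561
v^0.41 = 10700^0.41 = 44.88
g^-0.24 = 1.43^-0.24 = 0.9177
D_tc = 1.32 × 6561 × 44.88 × 0.9177 = 3.567 × 10^5 m
D_f = 1.34 × (3.567 × 10^5)^1.11 = 1.951 × 10^6 m
     = 1951 km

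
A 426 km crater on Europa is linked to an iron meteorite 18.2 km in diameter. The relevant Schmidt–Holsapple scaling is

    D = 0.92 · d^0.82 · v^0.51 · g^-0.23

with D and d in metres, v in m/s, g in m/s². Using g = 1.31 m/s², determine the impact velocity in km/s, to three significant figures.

Rearranging for v: v = [D / (0.92 · 18200^0.82 · 1.31^-0.23)]^(1/0.51).
D = 426000 m.
18200^0.82 = 3114
1.31^-0.23 = 0.9398
Denominator = 0.92 × 3114 × 0.9398 = 2692
D / 2692 = 426000 / 2692 = 158.2
v = 158.2^(1/0.51) = 158.2^1.9608 = 20521 m/s

v ≈ 20.5 km/s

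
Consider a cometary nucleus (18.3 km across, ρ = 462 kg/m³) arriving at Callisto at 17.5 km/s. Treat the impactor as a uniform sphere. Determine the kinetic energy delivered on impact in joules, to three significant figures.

d = 18300 m; v = 17500 m/s.
Mass m = (π/6) ρ d³ = (π/6) × 462 × (18300)³ = 1.482 × 10^15 kg
E = ½ m v² = 0.5 × 1.482 × 10^15 × (17500)² = 2.269 × 10^23 J

E ≈ 2.27 × 10^23 J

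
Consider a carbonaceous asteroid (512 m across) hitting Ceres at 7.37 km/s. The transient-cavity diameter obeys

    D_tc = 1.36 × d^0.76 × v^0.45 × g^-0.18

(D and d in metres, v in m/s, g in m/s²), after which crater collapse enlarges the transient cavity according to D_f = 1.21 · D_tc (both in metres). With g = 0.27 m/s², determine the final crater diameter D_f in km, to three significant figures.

D_f ≈ 13.1 km

v = 7370 m/s.
d^0.76 = 512^0.76 = 114.6
v^0.45 = 7370^0.45 = 55.00
g^-0.18 = 0.27^-0.18 = 1.266
D_tc = 1.36 × 114.6 × 55.00 × 1.266 = 10850 m
D_f = 1.21 × 10850 = 13128 m
     = 13.13 km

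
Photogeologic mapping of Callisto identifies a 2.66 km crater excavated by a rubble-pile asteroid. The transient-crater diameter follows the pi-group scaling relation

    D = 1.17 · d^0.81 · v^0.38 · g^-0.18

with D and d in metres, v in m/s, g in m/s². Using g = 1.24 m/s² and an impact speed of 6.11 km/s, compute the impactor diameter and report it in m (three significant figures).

d ≈ 245 m

Rearranging for d: d = [D / (1.17 · 6110^0.38 · 1.24^-0.18)]^(1/0.81).
D = 2660 m.
6110^0.38 = 27.46
1.24^-0.18 = 0.9620
Denominator = 1.17 × 27.46 × 0.9620 = 30.91
D / 30.91 = 2660 / 30.91 = 86.06
d = 86.06^(1/0.81) = 86.06^1.2346 = 244.7 m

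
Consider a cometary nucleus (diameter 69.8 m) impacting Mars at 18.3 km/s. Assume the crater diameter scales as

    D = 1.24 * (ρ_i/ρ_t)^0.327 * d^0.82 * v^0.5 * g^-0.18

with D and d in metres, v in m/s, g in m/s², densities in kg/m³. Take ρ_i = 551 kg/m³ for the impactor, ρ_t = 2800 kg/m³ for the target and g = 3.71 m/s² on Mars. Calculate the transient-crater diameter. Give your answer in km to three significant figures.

In SI units: v = 18300 m/s.
(ρ_i/ρ_t)^0.327 = (551/2800)^0.327 = 0.5877
d^0.82 = 69.8^0.82 = 32.51
v^0.5 = 18300^0.5 = 135.3
g^-0.18 = 3.71^-0.18 = 0.7898
D = 1.24 × 0.5877 × 32.51 × 135.3 × 0.7898 = 2532 m
   = 2.532 km

D ≈ 2.53 km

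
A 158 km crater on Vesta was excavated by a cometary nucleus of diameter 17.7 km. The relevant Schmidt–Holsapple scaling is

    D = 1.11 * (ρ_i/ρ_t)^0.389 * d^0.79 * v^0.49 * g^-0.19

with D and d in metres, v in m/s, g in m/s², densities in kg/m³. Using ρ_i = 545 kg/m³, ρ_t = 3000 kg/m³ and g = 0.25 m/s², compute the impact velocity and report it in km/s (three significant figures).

Rearranging for v: v = [D / (1.11 · (545/3000)^0.389 · 17700^0.79 · 0.25^-0.19)]^(1/0.49).
D = 158000 m.
(545/3000)^0.389 = 0.5151
17700^0.79 = 2269
0.25^-0.19 = 1.301
Denominator = 1.11 × 0.5151 × 2269 × 1.301 = 1688
D / 1688 = 158000 / 1688 = 93.60
v = 93.60^(1/0.49) = 93.60^2.0408 = 10543 m/s

v ≈ 10.5 km/s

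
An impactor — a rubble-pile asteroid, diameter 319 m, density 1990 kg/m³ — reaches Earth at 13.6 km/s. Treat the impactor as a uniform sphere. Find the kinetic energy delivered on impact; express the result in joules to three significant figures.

v = 13600 m/s.
Mass m = (π/6) ρ d³ = (π/6) × 1990 × (319)³ = 3.382 × 10^10 kg
E = ½ m v² = 0.5 × 3.382 × 10^10 × (13600)² = 3.128 × 10^18 J

E ≈ 3.13 × 10^18 J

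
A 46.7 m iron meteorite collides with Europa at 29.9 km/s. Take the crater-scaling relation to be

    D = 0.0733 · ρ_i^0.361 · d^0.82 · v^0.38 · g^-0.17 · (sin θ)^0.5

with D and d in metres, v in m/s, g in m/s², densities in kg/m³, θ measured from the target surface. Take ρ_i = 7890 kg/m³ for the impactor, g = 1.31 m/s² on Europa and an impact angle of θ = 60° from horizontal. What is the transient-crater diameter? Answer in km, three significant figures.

D ≈ 1.95 km

In SI units: v = 29900 m/s.
ρ_i^0.361 = 7890^0.361 = 25.52
d^0.82 = 46.7^0.82 = 23.38
v^0.38 = 29900^0.38 = 50.21
g^-0.17 = 1.31^-0.17 = 0.9551
(sin 60°)^0.5 = 0.8660^0.5 = 0.9306
D = 0.0733 × 25.52 × 23.38 × 50.21 × 0.9551 × 0.9306 = 1952 m
   = 1.952 km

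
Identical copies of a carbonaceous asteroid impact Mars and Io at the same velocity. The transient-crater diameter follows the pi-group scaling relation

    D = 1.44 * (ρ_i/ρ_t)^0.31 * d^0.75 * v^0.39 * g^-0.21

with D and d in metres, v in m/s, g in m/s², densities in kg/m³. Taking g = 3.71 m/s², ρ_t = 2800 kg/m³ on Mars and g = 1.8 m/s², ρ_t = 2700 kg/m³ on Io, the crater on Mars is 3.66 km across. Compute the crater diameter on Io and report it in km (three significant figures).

D ≈ 4.31 km

The impactor-only factors (d, v, ρ_i) cancel in the ratio, leaving D_Io/D_Mars = (g_Io/g_Mars)^-0.21 · (ρ_t,Mars/ρ_t,Io)^0.31.
(1.8/3.71)^-0.21 = 0.4852^-0.21 = 1.164
(2800/2700)^0.31 = 1.037^0.31 = 1.011
Ratio = 1.164 × 1.011 = 1.177
D_Io = 1.177 × 3.66 km = 4.31 km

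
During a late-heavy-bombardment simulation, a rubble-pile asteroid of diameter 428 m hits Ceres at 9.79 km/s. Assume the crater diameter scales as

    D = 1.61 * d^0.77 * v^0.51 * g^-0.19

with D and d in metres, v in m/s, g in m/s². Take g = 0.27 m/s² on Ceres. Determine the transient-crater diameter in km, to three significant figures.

In SI units: v = 9790 m/s.
d^0.77 = 428^0.77 = 106.2
v^0.51 = 9790^0.51 = 108.5
g^-0.19 = 0.27^-0.19 = 1.282
D = 1.61 × 106.2 × 108.5 × 1.282 = 23783 m
   = 23.78 km

D ≈ 23.8 km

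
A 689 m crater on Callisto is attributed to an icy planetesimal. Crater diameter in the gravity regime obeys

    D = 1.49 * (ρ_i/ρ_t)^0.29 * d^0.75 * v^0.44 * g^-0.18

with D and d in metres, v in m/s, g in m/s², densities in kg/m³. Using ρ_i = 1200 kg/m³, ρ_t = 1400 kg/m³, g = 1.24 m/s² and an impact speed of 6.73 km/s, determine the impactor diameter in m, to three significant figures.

d ≈ 22.7 m

Rearranging for d: d = [D / (1.49 · (1200/1400)^0.29 · 6730^0.44 · 1.24^-0.18)]^(1/0.75).
(1200/1400)^0.29 = 0.9563
6730^0.44 = 48.34
1.24^-0.18 = 0.9620
Denominator = 1.49 × 0.9563 × 48.34 × 0.9620 = 66.26
D / 66.26 = 689 / 66.26 = 10.40
d = 10.40^(1/0.75) = 10.40^1.3333 = 22.70 m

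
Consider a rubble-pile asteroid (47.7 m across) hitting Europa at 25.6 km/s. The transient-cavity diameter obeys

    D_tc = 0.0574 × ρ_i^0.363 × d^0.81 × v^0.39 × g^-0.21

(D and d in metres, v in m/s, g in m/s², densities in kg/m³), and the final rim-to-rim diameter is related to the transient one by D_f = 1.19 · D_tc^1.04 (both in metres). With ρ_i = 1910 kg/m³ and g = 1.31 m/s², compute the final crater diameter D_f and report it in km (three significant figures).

v = 25600 m/s.
ρ_i^0.363 = 1910^0.363 = 15.52
d^0.81 = 47.7^0.81 = 22.89
v^0.39 = 25600^0.39 = 52.39
g^-0.21 = 1.31^-0.21 = 0.9449
D_tc = 0.0574 × 15.52 × 22.89 × 52.39 × 0.9449 = 1009 m
D_f = 1.19 × (1009)^1.04 = 1583 m
     = 1.583 km

D_f ≈ 1.58 km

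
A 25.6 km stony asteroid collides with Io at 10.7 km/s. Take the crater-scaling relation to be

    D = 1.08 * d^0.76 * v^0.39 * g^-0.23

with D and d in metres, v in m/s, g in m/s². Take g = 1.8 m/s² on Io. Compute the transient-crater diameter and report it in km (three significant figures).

D ≈ 78.8 km

In SI units: d = 25600 m, v = 10700 m/s.
d^0.76 = 25600^0.76 = 2240
v^0.39 = 10700^0.39 = 37.28
g^-0.23 = 1.8^-0.23 = 0.8735
D = 1.08 × 2240 × 37.28 × 0.8735 = 78779 m
   = 78.78 km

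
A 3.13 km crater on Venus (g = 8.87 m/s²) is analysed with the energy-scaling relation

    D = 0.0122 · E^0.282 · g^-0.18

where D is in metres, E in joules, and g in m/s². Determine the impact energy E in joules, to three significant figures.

E ≈ 6.12 × 10^19 J

Rearranging: E = [D / (0.0122 · g^-0.18)]^(1/0.282).
D = 3130 m.
g^-0.18 = 8.87^-0.18 = 0.6751
D / (0.0122 × 0.6751) = 3130 / (8.236 × 10^-3) = 3.800 × 10^5
E = (3.800 × 10^5)^3.5461 = 6.116 × 10^19 J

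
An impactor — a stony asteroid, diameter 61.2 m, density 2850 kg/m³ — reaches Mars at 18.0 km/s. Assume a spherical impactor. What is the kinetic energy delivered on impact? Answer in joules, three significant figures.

v = 18000 m/s.
Mass m = (π/6) ρ d³ = (π/6) × 2850 × (61.2)³ = 3.421 × 10^8 kg
E = ½ m v² = 0.5 × 3.421 × 10^8 × (18000)² = 5.542 × 10^16 J

E ≈ 5.54 × 10^16 J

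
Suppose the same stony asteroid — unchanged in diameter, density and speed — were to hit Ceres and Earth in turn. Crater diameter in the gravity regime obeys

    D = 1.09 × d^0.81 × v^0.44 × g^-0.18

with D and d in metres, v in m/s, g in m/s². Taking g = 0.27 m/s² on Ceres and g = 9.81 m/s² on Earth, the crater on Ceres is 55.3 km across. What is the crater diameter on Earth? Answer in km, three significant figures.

All impactor-dependent factors cancel in the ratio, leaving D_Earth/D_Ceres = (g_Earth/g_Ceres)^-0.18.
(9.81/0.27)^-0.18 = 36.33^-0.18 = 0.5238
D_Earth = 0.5238 × 55.3 km = 29.0 km

D ≈ 29.0 km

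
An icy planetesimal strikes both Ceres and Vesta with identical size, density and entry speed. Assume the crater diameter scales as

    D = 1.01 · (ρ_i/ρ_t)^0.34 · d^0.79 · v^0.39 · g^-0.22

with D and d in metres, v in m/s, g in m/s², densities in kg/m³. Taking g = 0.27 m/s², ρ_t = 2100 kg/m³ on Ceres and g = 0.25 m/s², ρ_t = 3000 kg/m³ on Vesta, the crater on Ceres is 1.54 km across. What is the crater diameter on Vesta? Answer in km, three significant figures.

D ≈ 1.39 km

The impactor-only factors (d, v, ρ_i) cancel in the ratio, leaving D_Vesta/D_Ceres = (g_Vesta/g_Ceres)^-0.22 · (ρ_t,Ceres/ρ_t,Vesta)^0.34.
(0.25/0.27)^-0.22 = 0.9259^-0.22 = 1.017
(2100/3000)^0.34 = 0.7000^0.34 = 0.8858
Ratio = 1.017 × 0.8858 = 0.9009
D_Vesta = 0.9009 × 1.54 km = 1.39 km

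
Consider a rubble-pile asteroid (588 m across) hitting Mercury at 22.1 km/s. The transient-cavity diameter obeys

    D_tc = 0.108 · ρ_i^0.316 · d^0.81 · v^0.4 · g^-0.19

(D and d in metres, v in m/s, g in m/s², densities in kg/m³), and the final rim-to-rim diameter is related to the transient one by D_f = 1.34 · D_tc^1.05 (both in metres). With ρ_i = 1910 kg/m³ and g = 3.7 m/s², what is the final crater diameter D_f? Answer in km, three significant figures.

D_f ≈ 18.5 km

v = 22100 m/s.
ρ_i^0.316 = 1910^0.316 = 10.88
d^0.81 = 588^0.81 = 175.1
v^0.4 = 22100^0.4 = 54.67
g^-0.19 = 3.7^-0.19 = 0.7799
D_tc = 0.108 × 10.88 × 175.1 × 54.67 × 0.7799 = 8773 m
D_f = 1.34 × (8773)^1.05 = 18510 m
     = 18.51 km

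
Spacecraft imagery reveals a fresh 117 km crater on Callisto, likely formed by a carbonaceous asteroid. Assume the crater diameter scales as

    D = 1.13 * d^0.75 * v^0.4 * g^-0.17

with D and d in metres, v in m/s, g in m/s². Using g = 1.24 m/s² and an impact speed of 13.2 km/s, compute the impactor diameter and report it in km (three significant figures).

d ≈ 32.4 km

Rearranging for d: d = [D / (1.13 · 13200^0.4 · 1.24^-0.17)]^(1/0.75).
D = 117000 m.
13200^0.4 = 44.49
1.24^-0.17 = 0.9641
Denominator = 1.13 × 44.49 × 0.9641 = 48.47
D / 48.47 = 117000 / 48.47 = 2414
d = 2414^(1/0.75) = 2414^1.3333 = 32375 m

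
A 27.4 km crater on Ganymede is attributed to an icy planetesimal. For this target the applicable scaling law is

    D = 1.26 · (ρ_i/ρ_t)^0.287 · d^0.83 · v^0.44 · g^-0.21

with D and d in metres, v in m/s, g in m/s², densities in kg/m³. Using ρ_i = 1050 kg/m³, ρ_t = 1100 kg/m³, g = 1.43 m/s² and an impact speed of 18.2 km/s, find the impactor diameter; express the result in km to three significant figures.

d ≈ 1.03 km

Rearranging for d: d = [D / (1.26 · (1050/1100)^0.287 · 18200^0.44 · 1.43^-0.21)]^(1/0.83).
D = 27400 m.
(1050/1100)^0.287 = 0.9867
18200^0.44 = 74.89
1.43^-0.21 = 0.9276
Denominator = 1.26 × 0.9867 × 74.89 × 0.9276 = 86.37
D / 86.37 = 27400 / 86.37 = 317.2
d = 317.2^(1/0.83) = 317.2^1.2048 = 1032 m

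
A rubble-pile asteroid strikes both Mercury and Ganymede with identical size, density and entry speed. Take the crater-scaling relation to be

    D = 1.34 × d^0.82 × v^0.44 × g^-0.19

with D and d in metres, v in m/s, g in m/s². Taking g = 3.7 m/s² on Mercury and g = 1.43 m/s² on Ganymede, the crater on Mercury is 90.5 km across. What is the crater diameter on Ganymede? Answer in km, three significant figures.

D ≈ 108 km

All impactor-dependent factors cancel in the ratio, leaving D_Ganymede/D_Mercury = (g_Ganymede/g_Mercury)^-0.19.
(1.43/3.7)^-0.19 = 0.3865^-0.19 = 1.198
D_Ganymede = 1.198 × 90.5 km = 108 km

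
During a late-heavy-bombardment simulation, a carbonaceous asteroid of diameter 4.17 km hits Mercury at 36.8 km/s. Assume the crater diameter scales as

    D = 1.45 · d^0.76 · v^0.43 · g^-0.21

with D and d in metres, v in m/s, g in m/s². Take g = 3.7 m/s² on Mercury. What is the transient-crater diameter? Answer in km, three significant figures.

In SI units: d = 4170 m, v = 36800 m/s.
d^0.76 = 4170^0.76 = 564.0
v^0.43 = 36800^0.43 = 91.90
g^-0.21 = 3.7^-0.21 = 0.7598
D = 1.45 × 564.0 × 91.90 × 0.7598 = 57103 m
   = 57.10 km

D ≈ 57.1 km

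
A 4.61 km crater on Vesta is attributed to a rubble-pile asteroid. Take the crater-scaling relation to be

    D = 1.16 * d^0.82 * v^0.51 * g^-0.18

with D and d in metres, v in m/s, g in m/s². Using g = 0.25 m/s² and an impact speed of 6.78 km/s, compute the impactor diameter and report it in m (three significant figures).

d ≈ 74.9 m

Rearranging for d: d = [D / (1.16 · 6780^0.51 · 0.25^-0.18)]^(1/0.82).
D = 4610 m.
6780^0.51 = 89.93
0.25^-0.18 = 1.283
Denominator = 1.16 × 89.93 × 1.283 = 133.8
D / 133.8 = 4610 / 133.8 = 34.45
d = 34.45^(1/0.82) = 34.45^1.2195 = 74.92 m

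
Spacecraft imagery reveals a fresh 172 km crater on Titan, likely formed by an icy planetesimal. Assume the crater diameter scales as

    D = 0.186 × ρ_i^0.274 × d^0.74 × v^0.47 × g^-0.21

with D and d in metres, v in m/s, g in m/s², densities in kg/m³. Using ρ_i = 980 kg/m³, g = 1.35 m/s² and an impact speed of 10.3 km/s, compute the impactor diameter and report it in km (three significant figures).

d ≈ 27.7 km

Rearranging for d: d = [D / (0.186 · 980^0.274 · 10300^0.47 · 1.35^-0.21)]^(1/0.74).
D = 172000 m.
980^0.274 = 6.601
10300^0.47 = 76.92
1.35^-0.21 = 0.9389
Denominator = 0.186 × 6.601 × 76.92 × 0.9389 = 88.67
D / 88.67 = 172000 / 88.67 = 1940
d = 1940^(1/0.74) = 1940^1.3514 = 27742 m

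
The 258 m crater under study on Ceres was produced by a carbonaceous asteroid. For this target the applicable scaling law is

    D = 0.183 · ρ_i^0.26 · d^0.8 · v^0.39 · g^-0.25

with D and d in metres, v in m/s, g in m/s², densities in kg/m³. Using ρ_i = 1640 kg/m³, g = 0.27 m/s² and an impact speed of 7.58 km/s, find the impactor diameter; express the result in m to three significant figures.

Rearranging for d: d = [D / (0.183 · 1640^0.26 · 7580^0.39 · 0.27^-0.25)]^(1/0.8).
1640^0.26 = 6.853
7580^0.39 = 32.59
0.27^-0.25 = 1.387
Denominator = 0.183 × 6.853 × 32.59 × 1.387 = 56.69
D / 56.69 = 258 / 56.69 = 4.551
d = 4.551^(1/0.8) = 4.551^1.25 = 6.647 m

d ≈ 6.65 m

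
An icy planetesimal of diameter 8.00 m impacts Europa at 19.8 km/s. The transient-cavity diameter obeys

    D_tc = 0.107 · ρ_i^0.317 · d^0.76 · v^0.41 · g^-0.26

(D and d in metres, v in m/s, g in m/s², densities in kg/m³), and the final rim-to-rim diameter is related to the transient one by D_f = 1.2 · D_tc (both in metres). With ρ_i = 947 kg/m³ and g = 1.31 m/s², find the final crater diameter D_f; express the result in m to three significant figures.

D_f ≈ 295 m

v = 19800 m/s.
ρ_i^0.317 = 947^0.317 = 8.780
d^0.76 = 8^0.76 = 4.857
v^0.41 = 19800^0.41 = 57.76
g^-0.26 = 1.31^-0.26 = 0.9322
D_tc = 0.107 × 8.780 × 4.857 × 57.76 × 0.9322 = 245.7 m
D_f = 1.2 × 245.7 = 294.8 m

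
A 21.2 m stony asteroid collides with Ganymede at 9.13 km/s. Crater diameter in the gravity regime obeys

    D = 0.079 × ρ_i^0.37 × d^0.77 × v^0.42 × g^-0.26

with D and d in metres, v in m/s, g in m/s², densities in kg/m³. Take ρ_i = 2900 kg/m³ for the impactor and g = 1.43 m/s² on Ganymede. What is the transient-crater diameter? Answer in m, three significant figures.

In SI units: v = 9130 m/s.
ρ_i^0.37 = 2900^0.37 = 19.10
d^0.77 = 21.2^0.77 = 10.50
v^0.42 = 9130^0.42 = 46.07
g^-0.26 = 1.43^-0.26 = 0.9112
D = 0.079 × 19.10 × 10.50 × 46.07 × 0.9112 = 665.1 m

D ≈ 665 m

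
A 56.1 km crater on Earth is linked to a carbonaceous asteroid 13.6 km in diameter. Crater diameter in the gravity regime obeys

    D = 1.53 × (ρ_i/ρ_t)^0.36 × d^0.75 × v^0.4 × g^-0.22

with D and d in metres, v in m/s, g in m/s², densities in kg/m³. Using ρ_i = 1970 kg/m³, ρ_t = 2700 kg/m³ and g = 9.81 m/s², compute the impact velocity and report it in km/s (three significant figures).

v ≈ 21.3 km/s

Rearranging for v: v = [D / (1.53 · (1970/2700)^0.36 · 13600^0.75 · 9.81^-0.22)]^(1/0.4).
D = 56100 m.
(1970/2700)^0.36 = 0.8927
13600^0.75 = 1259
9.81^-0.22 = 0.6051
Denominator = 1.53 × 0.8927 × 1259 × 0.6051 = 1041
D / 1041 = 56100 / 1041 = 53.89
v = 53.89^(1/0.4) = 53.89^2.5 = 21319 m/s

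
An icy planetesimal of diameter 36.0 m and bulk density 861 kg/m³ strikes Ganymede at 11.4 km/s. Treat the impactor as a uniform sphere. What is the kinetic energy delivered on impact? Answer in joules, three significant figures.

v = 11400 m/s.
Mass m = (π/6) ρ d³ = (π/6) × 861 × (36)³ = 2.103 × 10^7 kg
E = ½ m v² = 0.5 × 2.103 × 10^7 × (11400)² = 1.367 × 10^15 J

E ≈ 1.37 × 10^15 J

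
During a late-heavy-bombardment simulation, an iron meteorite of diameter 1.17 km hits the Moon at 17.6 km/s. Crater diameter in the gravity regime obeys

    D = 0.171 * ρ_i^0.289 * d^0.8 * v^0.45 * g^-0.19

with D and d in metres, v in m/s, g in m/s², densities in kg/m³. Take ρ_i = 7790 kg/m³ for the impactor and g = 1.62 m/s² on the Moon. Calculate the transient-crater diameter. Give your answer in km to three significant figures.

In SI units: d = 1170 m, v = 17600 m/s.
ρ_i^0.289 = 7790^0.289 = 13.32
d^0.8 = 1170^0.8 = 284.8
v^0.45 = 17600^0.45 = 81.37
g^-0.19 = 1.62^-0.19 = 0.9124
D = 0.171 × 13.32 × 284.8 × 81.37 × 0.9124 = 48160 m
   = 48.16 km

D ≈ 48.2 km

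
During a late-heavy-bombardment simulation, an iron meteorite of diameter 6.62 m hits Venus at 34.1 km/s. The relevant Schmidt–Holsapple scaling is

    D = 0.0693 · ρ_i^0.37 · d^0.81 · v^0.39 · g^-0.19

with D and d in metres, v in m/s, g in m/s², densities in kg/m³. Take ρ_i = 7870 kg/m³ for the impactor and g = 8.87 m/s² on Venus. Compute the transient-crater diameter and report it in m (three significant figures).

In SI units: v = 34100 m/s.
ρ_i^0.37 = 7870^0.37 = 27.64
d^0.81 = 6.62^0.81 = 4.623
v^0.39 = 34100^0.39 = 58.58
g^-0.19 = 8.87^-0.19 = 0.6605
D = 0.0693 × 27.64 × 4.623 × 58.58 × 0.6605 = 342.6 m

D ≈ 343 m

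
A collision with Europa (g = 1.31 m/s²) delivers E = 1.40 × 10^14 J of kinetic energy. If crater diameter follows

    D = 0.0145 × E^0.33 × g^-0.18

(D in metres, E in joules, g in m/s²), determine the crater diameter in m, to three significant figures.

D ≈ 643 m

E^0.33 = (1.40 × 10^14)^0.33 = 4.658 × 10^4
g^-0.18 = 1.31^-0.18 = 0.9526
D = 0.0145 × 4.658 × 10^4 × 0.9526 = 643.4 m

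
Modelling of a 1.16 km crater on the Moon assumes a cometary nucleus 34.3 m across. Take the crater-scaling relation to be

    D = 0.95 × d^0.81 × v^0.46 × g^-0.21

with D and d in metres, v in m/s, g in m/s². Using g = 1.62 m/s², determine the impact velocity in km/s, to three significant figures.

Rearranging for v: v = [D / (0.95 · 34.3^0.81 · 1.62^-0.21)]^(1/0.46).
D = 1160 m.
34.3^0.81 = 17.52
1.62^-0.21 = 0.9037
Denominator = 0.95 × 17.52 × 0.9037 = 15.04
D / 15.04 = 1160 / 15.04 = 77.13
v = 77.13^(1/0.46) = 77.13^2.1739 = 12666 m/s

v ≈ 12.7 km/s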